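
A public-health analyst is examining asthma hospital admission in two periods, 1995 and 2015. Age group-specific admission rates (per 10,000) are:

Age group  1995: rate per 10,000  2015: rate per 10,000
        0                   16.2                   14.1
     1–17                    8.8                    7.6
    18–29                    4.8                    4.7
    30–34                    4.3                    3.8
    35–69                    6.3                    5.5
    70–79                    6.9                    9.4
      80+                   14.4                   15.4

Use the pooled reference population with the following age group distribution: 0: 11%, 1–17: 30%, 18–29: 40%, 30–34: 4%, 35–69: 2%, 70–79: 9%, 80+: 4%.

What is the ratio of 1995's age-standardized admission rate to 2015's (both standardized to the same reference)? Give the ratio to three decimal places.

Standard weights: 0.11, 0.30, 0.40, 0.04, 0.02, 0.09, 0.04.
1995: 0.1100×16.2 + 0.3000×8.8 + 0.4000×4.8 + 0.0400×4.3 + 0.0200×6.3 + 0.0900×6.9 + 0.0400×14.4 = 7.8370 per 10,000.
2015: 0.1100×14.1 + 0.3000×7.6 + 0.4000×4.7 + 0.0400×3.8 + 0.0200×5.5 + 0.0900×9.4 + 0.0400×15.4 = 7.4350 per 10,000.
Ratio = 7.8370 ÷ 7.4350 = 1.05407.

1.054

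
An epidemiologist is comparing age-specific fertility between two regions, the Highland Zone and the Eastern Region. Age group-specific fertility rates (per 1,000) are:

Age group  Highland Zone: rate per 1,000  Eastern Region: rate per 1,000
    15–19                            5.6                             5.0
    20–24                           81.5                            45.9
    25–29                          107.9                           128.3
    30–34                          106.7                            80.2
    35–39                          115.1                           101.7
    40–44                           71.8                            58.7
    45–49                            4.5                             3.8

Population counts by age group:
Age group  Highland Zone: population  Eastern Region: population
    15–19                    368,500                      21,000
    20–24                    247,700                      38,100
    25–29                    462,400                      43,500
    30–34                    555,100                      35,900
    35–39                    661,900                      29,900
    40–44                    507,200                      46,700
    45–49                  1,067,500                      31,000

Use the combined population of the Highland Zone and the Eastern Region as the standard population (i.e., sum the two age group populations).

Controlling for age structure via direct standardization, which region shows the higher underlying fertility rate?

Combined standard total = 4,116,400; weights = 0.0946, 0.0694, 0.1229, 0.1436, 0.1681, 0.1346, 0.2669.
The Highland Zone: 0.0946×5.6 + 0.0694×81.5 + 0.1229×107.9 + 0.1436×106.7 + 0.1681×115.1 + 0.1346×71.8 + 0.2669×4.5 = 64.9742 per 1,000.
The Eastern Region: 0.0946×5.0 + 0.0694×45.9 + 0.1229×128.3 + 0.1436×80.2 + 0.1681×101.7 + 0.1346×58.7 + 0.2669×3.8 = 56.9466 per 1,000.
The crude rates (64.28 vs 65.88) would put the Eastern Region higher, but that reflects its age composition; once standardized to a common age structure, the Highland Zone has the higher underlying rate.

Highland Zone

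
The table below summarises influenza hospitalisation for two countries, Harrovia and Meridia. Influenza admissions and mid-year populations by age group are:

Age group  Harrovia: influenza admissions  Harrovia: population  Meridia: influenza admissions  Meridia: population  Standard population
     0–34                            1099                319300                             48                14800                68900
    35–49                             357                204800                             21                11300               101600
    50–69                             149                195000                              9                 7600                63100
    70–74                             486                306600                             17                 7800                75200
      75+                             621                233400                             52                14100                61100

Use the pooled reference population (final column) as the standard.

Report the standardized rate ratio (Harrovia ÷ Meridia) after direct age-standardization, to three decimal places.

Age-specific rates per 100000 for Harrovia: 344.19, 174.32, 76.41, 158.51, 266.07.
For Meridia: 324.32, 185.84, 118.42, 217.95, 368.79.
Standard total = 369900; weights = 0.1863, 0.2747, 0.1706, 0.2033, 0.1652.
Harrovia: 0.1863×344.19 + 0.2747×174.32 + 0.1706×76.41 + 0.2033×158.51 + 0.1652×266.07 = 201.1992 per 100000.
Meridia: 0.1863×324.32 + 0.2747×185.84 + 0.1706×118.42 + 0.2033×217.95 + 0.1652×368.79 = 236.8824 per 100000.
Ratio = 201.1992 ÷ 236.8824 = 0.84936.

0.849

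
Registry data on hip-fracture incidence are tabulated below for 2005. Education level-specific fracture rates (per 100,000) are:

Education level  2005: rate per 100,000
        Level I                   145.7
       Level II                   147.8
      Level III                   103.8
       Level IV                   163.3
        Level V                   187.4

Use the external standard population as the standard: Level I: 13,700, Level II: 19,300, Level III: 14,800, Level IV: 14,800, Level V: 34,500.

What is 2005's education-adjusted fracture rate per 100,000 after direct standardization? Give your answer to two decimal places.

157.23

Standard total = 97,100; weights = 0.1411, 0.1988, 0.1524, 0.1524, 0.3553.
Standardized rate: 0.1411×145.7 + 0.1988×147.8 + 0.1524×103.8 + 0.1524×163.3 + 0.3553×187.4 = 157.2298 per 100,000.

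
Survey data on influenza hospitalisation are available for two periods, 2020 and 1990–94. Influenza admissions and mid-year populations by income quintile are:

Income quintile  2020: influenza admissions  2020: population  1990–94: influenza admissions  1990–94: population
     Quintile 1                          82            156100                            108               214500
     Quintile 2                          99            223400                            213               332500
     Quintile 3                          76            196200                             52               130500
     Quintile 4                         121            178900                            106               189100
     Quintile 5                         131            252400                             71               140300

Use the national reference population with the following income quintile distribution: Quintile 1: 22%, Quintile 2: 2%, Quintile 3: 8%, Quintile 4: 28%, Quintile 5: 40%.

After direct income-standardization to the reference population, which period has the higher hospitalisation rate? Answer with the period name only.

2020

Income-specific rates per 100000 for 2020: 52.53, 44.32, 38.74, 67.64, 51.90.
For 1990–94: 50.35, 64.06, 39.85, 56.05, 50.61.
Standard weights: 0.22, 0.02, 0.08, 0.28, 0.40.
2020: 0.2200×52.53 + 0.0200×44.32 + 0.0800×38.74 + 0.2800×67.64 + 0.4000×51.90 = 55.2405 per 100000.
1990–94: 0.2200×50.35 + 0.0200×64.06 + 0.0800×39.85 + 0.2800×56.05 + 0.4000×50.61 = 51.4836 per 100000.
The crude rates (50.55 vs 54.62) would put 1990–94 higher, but that reflects its income composition; once standardized to a common income structure, 2020 has the higher underlying rate.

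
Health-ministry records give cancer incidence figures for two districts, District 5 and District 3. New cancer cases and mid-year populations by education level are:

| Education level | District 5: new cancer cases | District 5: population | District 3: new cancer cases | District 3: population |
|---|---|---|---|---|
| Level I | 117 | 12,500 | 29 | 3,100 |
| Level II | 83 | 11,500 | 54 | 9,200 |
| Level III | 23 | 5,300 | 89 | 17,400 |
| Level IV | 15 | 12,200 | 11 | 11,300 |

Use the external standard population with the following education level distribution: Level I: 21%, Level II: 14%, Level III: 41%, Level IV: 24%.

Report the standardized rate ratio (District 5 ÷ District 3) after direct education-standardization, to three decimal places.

Education-specific rates per 100,000 for District 5: 936.00, 721.74, 433.96, 122.95.
For District 3: 935.48, 586.96, 511.49, 97.35.
Standard weights: 0.21, 0.14, 0.41, 0.24.
District 5: 0.2100×936.00 + 0.1400×721.74 + 0.4100×433.96 + 0.2400×122.95 = 505.0362 per 100,000.
District 3: 0.2100×935.48 + 0.1400×586.96 + 0.4100×511.49 + 0.2400×97.35 = 511.7010 per 100,000.
Ratio = 505.0362 ÷ 511.7010 = 0.98698.

0.987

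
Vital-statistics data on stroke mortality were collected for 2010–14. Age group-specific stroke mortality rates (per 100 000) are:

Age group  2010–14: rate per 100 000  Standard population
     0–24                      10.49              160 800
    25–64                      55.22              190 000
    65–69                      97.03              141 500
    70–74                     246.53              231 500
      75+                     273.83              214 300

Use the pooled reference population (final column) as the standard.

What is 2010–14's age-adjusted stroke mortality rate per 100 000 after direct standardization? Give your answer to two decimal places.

Standard total = 938 100; weights = 0.1714, 0.2025, 0.1508, 0.2468, 0.2284.
Standardized rate: 0.1714×10.49 + 0.2025×55.22 + 0.1508×97.03 + 0.2468×246.53 + 0.2284×273.83 = 151.0093 per 100 000.

151.01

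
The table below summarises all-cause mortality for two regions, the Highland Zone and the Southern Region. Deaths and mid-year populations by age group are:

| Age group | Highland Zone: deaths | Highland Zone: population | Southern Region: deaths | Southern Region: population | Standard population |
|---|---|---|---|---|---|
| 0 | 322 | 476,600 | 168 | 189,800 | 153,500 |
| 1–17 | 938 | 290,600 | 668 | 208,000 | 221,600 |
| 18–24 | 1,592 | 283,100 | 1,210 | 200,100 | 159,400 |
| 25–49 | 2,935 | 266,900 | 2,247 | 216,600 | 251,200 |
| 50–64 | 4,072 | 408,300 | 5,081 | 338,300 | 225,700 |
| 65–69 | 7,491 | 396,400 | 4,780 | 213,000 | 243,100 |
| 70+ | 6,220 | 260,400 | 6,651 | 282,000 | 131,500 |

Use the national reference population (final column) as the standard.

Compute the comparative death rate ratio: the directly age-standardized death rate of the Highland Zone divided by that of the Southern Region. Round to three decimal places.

Age-specific rates per 1,000 for the Highland Zone: 0.676, 3.228, 5.623, 10.997, 9.973, 18.898, 23.886.
For the Southern Region: 0.885, 3.212, 6.047, 10.374, 15.019, 22.441, 23.585.
Standard total = 1,386,000; weights = 0.1108, 0.1599, 0.1150, 0.1812, 0.1628, 0.1754, 0.0949.
The Highland Zone: 0.1108×0.676 + 0.1599×3.228 + 0.1150×5.623 + 0.1812×10.997 + 0.1628×9.973 + 0.1754×18.898 + 0.0949×23.886 = 10.4356 per 1,000.
The Southern Region: 0.1108×0.885 + 0.1599×3.212 + 0.1150×6.047 + 0.1812×10.374 + 0.1628×15.019 + 0.1754×22.441 + 0.0949×23.585 = 11.8067 per 1,000.
Ratio = 10.4356 ÷ 11.8067 = 0.88387.

0.884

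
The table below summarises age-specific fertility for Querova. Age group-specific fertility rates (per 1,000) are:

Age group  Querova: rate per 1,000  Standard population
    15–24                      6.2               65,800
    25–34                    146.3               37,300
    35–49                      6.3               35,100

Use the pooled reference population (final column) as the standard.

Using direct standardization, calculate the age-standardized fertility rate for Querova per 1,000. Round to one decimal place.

44.0

Standard total = 138,200; weights = 0.4761, 0.2699, 0.2540.
Standardized rate: 0.4761×6.2 + 0.2699×146.3 + 0.2540×6.3 = 44.0382 per 1,000.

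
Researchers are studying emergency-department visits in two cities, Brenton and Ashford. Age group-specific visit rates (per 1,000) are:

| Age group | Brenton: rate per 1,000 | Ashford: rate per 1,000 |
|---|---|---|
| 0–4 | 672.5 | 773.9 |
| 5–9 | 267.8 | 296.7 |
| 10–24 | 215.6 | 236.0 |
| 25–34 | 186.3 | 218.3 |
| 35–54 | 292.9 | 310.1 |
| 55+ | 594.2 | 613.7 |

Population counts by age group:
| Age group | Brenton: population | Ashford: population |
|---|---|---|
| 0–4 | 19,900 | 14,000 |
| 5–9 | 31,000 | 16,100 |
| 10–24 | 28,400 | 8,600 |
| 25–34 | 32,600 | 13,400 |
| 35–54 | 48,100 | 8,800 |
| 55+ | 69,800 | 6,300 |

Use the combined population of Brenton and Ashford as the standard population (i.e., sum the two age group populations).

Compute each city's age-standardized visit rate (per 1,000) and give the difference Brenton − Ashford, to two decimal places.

Combined standard total = 297,000; weights = 0.1141, 0.1586, 0.1246, 0.1549, 0.1916, 0.2562.
Brenton: 0.1141×672.5 + 0.1586×267.8 + 0.1246×215.6 + 0.1549×186.3 + 0.1916×292.9 + 0.2562×594.2 = 383.3090 per 1,000.
Ashford: 0.1141×773.9 + 0.1586×296.7 + 0.1246×236.0 + 0.1549×218.3 + 0.1916×310.1 + 0.2562×613.7 = 415.2554 per 1,000.
Difference = 383.3090 − 415.2554 = -31.9464.

-31.95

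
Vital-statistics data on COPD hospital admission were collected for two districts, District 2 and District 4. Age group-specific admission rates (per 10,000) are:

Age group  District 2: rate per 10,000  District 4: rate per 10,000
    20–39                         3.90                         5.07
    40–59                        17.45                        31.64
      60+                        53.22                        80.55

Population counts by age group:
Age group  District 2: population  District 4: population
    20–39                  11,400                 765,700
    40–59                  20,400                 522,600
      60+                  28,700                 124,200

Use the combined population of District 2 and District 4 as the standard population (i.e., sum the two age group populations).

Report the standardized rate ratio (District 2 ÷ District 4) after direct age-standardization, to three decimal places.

0.617

Combined standard total = 1,473,000; weights = 0.5276, 0.3686, 0.1038.
District 2: 0.5276×3.90 + 0.3686×17.45 + 0.1038×53.22 = 14.0145 per 10,000.
District 4: 0.5276×5.07 + 0.3686×31.64 + 0.1038×80.55 = 22.6996 per 10,000.
Ratio = 14.0145 ÷ 22.6996 = 0.61739.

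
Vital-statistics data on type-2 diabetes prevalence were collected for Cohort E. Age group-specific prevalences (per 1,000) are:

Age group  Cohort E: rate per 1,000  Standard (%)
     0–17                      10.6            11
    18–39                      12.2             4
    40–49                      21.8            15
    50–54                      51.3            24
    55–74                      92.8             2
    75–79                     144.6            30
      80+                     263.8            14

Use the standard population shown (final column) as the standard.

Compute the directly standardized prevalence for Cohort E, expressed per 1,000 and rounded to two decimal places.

99.40

Standard weights: 0.11, 0.04, 0.15, 0.24, 0.02, 0.30, 0.14.
Standardized rate: 0.1100×10.6 + 0.0400×12.2 + 0.1500×21.8 + 0.2400×51.3 + 0.0200×92.8 + 0.3000×144.6 + 0.1400×263.8 = 99.4040 per 1,000.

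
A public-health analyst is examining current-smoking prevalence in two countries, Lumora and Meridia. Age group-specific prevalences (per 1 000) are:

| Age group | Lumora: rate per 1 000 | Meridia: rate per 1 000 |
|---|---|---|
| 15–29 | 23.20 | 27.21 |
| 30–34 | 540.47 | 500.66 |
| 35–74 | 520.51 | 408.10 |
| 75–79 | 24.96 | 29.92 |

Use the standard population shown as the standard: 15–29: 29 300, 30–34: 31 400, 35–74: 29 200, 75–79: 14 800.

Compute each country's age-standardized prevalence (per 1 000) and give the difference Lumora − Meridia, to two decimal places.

41.47

Standard total = 104 700; weights = 0.2798, 0.2999, 0.2789, 0.1414.
Lumora: 0.2798×23.20 + 0.2999×540.47 + 0.2789×520.51 + 0.1414×24.96 = 317.2762 per 1 000.
Meridia: 0.2798×27.21 + 0.2999×500.66 + 0.2789×408.10 + 0.1414×29.92 = 275.8101 per 1 000.
Difference = 317.2762 − 275.8101 = 41.4661.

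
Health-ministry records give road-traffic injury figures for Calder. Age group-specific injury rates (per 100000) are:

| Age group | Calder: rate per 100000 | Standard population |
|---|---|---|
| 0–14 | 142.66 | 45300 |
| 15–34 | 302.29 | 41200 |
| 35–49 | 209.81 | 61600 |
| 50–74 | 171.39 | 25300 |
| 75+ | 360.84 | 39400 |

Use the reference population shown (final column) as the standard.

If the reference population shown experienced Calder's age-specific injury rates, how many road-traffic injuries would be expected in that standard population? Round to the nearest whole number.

Expected road-traffic injuries = Σ (standard pop × age-specific rate ÷ 100000)
= 45300×142.66/100000 + 41200×302.29/100000 + 61600×209.81/100000 + 25300×171.39/100000 + 39400×360.84/100000
= 64.62 + 124.54 + 129.24 + 43.36 + 142.17 = 503.94.

504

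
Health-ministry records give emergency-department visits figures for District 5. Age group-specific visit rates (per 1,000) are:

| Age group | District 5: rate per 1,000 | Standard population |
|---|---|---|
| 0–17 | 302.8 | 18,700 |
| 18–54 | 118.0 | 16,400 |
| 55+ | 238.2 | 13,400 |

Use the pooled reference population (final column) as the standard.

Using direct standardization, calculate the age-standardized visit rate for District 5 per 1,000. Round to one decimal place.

Standard total = 48,500; weights = 0.3856, 0.3381, 0.2763.
Standardized rate: 0.3856×302.8 + 0.3381×118.0 + 0.2763×238.2 = 222.4627 per 1,000.

222.5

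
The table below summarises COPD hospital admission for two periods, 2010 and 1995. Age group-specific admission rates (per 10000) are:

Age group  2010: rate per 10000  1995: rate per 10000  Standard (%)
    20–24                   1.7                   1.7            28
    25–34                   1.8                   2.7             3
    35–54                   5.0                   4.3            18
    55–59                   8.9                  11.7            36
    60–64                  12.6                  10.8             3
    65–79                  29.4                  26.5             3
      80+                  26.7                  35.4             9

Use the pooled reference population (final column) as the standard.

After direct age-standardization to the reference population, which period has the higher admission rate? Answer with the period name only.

Standard weights: 0.28, 0.03, 0.18, 0.36, 0.03, 0.03, 0.09.
2010: 0.2800×1.7 + 0.0300×1.8 + 0.1800×5.0 + 0.3600×8.9 + 0.0300×12.6 + 0.0300×29.4 + 0.0900×26.7 = 8.2970 per 10000.
1995: 0.2800×1.7 + 0.0300×2.7 + 0.1800×4.3 + 0.3600×11.7 + 0.0300×10.8 + 0.0300×26.5 + 0.0900×35.4 = 9.8480 per 10000.

1995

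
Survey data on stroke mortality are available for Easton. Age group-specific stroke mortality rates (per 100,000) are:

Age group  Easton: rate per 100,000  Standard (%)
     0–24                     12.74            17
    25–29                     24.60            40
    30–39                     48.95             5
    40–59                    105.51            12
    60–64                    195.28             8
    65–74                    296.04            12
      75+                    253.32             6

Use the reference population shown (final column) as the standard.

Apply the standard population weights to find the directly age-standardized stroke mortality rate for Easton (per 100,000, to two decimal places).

93.46

Standard weights: 0.17, 0.40, 0.05, 0.12, 0.08, 0.12, 0.06.
Standardized rate: 0.1700×12.74 + 0.4000×24.60 + 0.0500×48.95 + 0.1200×105.51 + 0.0800×195.28 + 0.1200×296.04 + 0.0600×253.32 = 93.4609 per 100,000.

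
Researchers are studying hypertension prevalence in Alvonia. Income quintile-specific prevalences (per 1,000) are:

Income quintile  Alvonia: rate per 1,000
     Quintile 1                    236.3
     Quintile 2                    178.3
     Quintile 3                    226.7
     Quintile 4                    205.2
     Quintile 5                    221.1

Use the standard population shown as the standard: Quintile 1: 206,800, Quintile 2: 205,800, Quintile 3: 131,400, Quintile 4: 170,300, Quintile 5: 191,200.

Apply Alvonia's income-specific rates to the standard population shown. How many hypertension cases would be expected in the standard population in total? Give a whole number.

Expected hypertension cases = Σ (standard pop × income-specific rate ÷ 1,000)
= 206,800×236.3/1,000 + 205,800×178.3/1,000 + 131,400×226.7/1,000 + 170,300×205.2/1,000 + 191,200×221.1/1,000
= 48866.84 + 36694.14 + 29788.38 + 34945.56 + 42274.32 = 192569.24.

192569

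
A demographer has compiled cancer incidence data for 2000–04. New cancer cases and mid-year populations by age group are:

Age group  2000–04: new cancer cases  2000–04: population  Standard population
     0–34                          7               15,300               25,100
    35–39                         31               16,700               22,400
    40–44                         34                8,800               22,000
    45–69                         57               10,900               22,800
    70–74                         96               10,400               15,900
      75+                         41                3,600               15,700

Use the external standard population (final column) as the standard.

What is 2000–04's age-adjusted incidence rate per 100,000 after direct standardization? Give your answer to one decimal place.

470.4

Age-specific rates per 100,000 for 2000–04: 45.75, 185.63, 386.36, 522.94, 923.08, 1138.89.
Standard total = 123,900; weights = 0.2026, 0.1808, 0.1776, 0.1840, 0.1283, 0.1267.
Standardized rate: 0.2026×45.75 + 0.1808×185.63 + 0.1776×386.36 + 0.1840×522.94 + 0.1283×923.08 + 0.1267×1138.89 = 470.4347 per 100,000.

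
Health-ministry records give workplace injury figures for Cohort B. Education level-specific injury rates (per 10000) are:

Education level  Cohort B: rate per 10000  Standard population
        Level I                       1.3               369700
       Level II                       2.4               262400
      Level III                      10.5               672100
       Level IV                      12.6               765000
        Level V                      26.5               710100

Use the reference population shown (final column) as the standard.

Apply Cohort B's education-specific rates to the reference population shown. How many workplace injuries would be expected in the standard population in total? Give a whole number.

Expected workplace injuries = Σ (standard pop × education-specific rate ÷ 10000)
= 369700×1.3/10000 + 262400×2.4/10000 + 672100×10.5/10000 + 765000×12.6/10000 + 710100×26.5/10000
= 48.06 + 62.98 + 705.71 + 963.90 + 1881.77 = 3662.41.

3662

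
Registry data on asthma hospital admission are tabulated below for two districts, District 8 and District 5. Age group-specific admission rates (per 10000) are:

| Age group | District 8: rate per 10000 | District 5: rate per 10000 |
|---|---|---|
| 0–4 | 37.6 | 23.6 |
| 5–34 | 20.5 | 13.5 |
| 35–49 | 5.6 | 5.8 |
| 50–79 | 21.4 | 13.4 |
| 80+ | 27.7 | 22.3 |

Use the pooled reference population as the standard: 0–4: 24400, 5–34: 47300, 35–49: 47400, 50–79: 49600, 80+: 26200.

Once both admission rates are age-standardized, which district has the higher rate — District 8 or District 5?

District 8

Standard total = 194900; weights = 0.1252, 0.2427, 0.2432, 0.2545, 0.1344.
District 8: 0.1252×37.6 + 0.2427×20.5 + 0.2432×5.6 + 0.2545×21.4 + 0.1344×27.7 = 20.2140 per 10000.
District 5: 0.1252×23.6 + 0.2427×13.5 + 0.2432×5.8 + 0.2545×13.4 + 0.1344×22.3 = 14.0493 per 10000.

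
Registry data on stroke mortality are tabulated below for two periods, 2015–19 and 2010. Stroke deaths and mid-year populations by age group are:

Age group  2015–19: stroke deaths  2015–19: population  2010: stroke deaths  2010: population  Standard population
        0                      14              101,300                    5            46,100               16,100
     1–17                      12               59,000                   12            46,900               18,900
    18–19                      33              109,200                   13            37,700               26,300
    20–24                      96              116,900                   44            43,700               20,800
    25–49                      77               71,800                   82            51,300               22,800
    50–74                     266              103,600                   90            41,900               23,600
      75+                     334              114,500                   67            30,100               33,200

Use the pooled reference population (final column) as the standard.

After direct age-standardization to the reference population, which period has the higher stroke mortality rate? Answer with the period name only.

2015–19

Age-specific rates per 100,000 for 2015–19: 13.82, 20.34, 30.22, 82.12, 107.24, 256.76, 291.70.
For 2010: 10.85, 25.59, 34.48, 100.69, 159.84, 214.80, 222.59.
Standard total = 161,700; weights = 0.0996, 0.1169, 0.1626, 0.1286, 0.1410, 0.1459, 0.2053.
2015–19: 0.0996×13.82 + 0.1169×20.34 + 0.1626×30.22 + 0.1286×82.12 + 0.1410×107.24 + 0.1459×256.76 + 0.2053×291.70 = 131.7189 per 100,000.
2010: 0.0996×10.85 + 0.1169×25.59 + 0.1626×34.48 + 0.1286×100.69 + 0.1410×159.84 + 0.1459×214.80 + 0.2053×222.59 = 122.2206 per 100,000.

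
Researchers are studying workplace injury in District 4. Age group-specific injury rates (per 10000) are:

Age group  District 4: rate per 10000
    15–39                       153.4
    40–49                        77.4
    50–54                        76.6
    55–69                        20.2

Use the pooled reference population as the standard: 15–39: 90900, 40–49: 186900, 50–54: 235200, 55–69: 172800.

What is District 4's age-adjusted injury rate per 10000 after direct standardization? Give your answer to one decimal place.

72.8

Standard total = 685800; weights = 0.1325, 0.2725, 0.3430, 0.2520.
Standardized rate: 0.1325×153.4 + 0.2725×77.4 + 0.3430×76.6 + 0.2520×20.2 = 72.7865 per 10000.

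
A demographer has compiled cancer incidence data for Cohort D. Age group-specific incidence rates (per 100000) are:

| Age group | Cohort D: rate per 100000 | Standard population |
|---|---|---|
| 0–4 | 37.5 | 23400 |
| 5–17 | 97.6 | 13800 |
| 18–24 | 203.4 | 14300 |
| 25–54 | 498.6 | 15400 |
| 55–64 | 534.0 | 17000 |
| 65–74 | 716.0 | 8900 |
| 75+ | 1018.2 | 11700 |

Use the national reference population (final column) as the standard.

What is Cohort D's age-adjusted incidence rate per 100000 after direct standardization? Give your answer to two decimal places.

Standard total = 104500; weights = 0.2239, 0.1321, 0.1368, 0.1474, 0.1627, 0.0852, 0.1120.
Standardized rate: 0.2239×37.5 + 0.1321×97.6 + 0.1368×203.4 + 0.1474×498.6 + 0.1627×534.0 + 0.0852×716.0 + 0.1120×1018.2 = 384.4477 per 100000.

384.45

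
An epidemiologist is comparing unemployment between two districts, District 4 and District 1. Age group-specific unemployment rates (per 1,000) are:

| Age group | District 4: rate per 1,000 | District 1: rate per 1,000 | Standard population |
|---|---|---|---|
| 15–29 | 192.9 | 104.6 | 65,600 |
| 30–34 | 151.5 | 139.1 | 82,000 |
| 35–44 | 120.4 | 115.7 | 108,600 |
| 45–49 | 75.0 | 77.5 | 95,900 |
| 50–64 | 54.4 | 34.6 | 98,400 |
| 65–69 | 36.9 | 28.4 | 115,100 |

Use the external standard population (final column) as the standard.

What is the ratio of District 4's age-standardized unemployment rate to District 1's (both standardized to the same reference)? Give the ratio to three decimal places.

Standard total = 565,600; weights = 0.1160, 0.1450, 0.1920, 0.1696, 0.1740, 0.2035.
District 4: 0.1160×192.9 + 0.1450×151.5 + 0.1920×120.4 + 0.1696×75.0 + 0.1740×54.4 + 0.2035×36.9 = 97.1452 per 1,000.
District 1: 0.1160×104.6 + 0.1450×139.1 + 0.1920×115.7 + 0.1696×77.5 + 0.1740×34.6 + 0.2035×28.4 = 79.4532 per 1,000.
Ratio = 97.1452 ÷ 79.4532 = 1.22267.

1.223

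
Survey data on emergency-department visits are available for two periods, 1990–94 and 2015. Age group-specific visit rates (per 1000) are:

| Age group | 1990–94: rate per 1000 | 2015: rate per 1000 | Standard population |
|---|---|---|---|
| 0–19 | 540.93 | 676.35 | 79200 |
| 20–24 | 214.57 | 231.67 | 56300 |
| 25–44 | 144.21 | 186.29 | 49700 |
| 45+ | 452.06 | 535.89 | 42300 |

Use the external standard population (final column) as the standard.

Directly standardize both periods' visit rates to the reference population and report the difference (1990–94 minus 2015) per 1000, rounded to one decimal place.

Standard total = 227500; weights = 0.3481, 0.2475, 0.2185, 0.1859.
1990–94: 0.3481×540.93 + 0.2475×214.57 + 0.2185×144.21 + 0.1859×452.06 = 356.9728 per 1000.
2015: 0.3481×676.35 + 0.2475×231.67 + 0.2185×186.29 + 0.1859×535.89 = 433.1284 per 1000.
Difference = 356.9728 − 433.1284 = -76.1555.

-76.2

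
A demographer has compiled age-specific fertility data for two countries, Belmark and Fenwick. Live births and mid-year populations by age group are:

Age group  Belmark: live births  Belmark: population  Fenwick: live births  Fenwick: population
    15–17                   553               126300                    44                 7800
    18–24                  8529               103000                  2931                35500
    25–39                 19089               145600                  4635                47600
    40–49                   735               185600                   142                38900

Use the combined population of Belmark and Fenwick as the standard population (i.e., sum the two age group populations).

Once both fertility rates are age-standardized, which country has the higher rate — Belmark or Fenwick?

Belmark

Age-specific rates per 1000 for Belmark: 4.378, 82.806, 131.106, 3.960.
For Fenwick: 5.641, 82.563, 97.374, 3.650.
Combined standard total = 690300; weights = 0.1943, 0.2006, 0.2799, 0.3252.
Belmark: 0.1943×4.378 + 0.2006×82.806 + 0.2799×131.106 + 0.3252×3.960 = 55.4461 per 1000.
Fenwick: 0.1943×5.641 + 0.2006×82.563 + 0.2799×97.374 + 0.3252×3.650 = 46.1012 per 1000.
The crude rates (51.57 vs 59.72) would put Fenwick higher, but that reflects its age composition; once standardized to a common age structure, Belmark has the higher underlying rate.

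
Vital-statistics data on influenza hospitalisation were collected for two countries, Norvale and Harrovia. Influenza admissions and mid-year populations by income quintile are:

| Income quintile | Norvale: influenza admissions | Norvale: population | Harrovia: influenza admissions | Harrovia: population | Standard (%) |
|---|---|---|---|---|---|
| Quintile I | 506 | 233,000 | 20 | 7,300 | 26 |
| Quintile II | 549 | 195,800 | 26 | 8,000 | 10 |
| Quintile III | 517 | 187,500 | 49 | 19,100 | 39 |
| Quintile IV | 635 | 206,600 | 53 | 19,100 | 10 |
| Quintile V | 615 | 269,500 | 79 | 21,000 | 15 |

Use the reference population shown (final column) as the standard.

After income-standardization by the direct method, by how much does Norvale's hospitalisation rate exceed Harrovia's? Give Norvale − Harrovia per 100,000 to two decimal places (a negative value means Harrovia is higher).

-30.96

Income-specific rates per 100,000 for Norvale: 217.17, 280.39, 275.73, 307.36, 228.20.
For Harrovia: 273.97, 325.00, 256.54, 277.49, 376.19.
Standard weights: 0.26, 0.10, 0.39, 0.10, 0.15.
Norvale: 0.2600×217.17 + 0.1000×280.39 + 0.3900×275.73 + 0.1000×307.36 + 0.1500×228.20 = 257.0041 per 100,000.
Harrovia: 0.2600×273.97 + 0.1000×325.00 + 0.3900×256.54 + 0.1000×277.49 + 0.1500×376.19 = 287.9625 per 100,000.
Difference = 257.0041 − 287.9625 = -30.9584.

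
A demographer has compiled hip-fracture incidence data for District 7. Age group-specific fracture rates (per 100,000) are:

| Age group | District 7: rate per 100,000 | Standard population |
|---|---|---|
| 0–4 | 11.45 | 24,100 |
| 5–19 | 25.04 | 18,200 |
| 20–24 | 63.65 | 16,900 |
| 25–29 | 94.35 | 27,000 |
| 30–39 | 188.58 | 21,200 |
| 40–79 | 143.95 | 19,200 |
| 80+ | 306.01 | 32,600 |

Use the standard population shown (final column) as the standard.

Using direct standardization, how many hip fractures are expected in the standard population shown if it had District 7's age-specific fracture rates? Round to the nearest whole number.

Expected hip fractures = Σ (standard pop × age-specific rate ÷ 100,000)
= 24,100×11.45/100,000 + 18,200×25.04/100,000 + 16,900×63.65/100,000 + 27,000×94.35/100,000 + 21,200×188.58/100,000 + 19,200×143.95/100,000 + 32,600×306.01/100,000
= 2.76 + 4.56 + 10.76 + 25.47 + 39.98 + 27.64 + 99.76 = 210.92.

211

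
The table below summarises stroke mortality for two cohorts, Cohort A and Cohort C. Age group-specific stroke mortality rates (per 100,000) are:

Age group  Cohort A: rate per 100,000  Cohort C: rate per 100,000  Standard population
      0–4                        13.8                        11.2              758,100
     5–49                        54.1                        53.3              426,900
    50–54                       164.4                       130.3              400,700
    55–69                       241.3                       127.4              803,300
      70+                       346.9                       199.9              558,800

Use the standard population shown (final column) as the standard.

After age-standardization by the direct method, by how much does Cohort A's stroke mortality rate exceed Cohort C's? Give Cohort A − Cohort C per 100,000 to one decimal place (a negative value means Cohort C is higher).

Standard total = 2,947,800; weights = 0.2572, 0.1448, 0.1359, 0.2725, 0.1896.
Cohort A: 0.2572×13.8 + 0.1448×54.1 + 0.1359×164.4 + 0.2725×241.3 + 0.1896×346.9 = 165.2474 per 100,000.
Cohort C: 0.2572×11.2 + 0.1448×53.3 + 0.1359×130.3 + 0.2725×127.4 + 0.1896×199.9 = 100.9228 per 100,000.
Difference = 165.2474 − 100.9228 = 64.3246.

64.3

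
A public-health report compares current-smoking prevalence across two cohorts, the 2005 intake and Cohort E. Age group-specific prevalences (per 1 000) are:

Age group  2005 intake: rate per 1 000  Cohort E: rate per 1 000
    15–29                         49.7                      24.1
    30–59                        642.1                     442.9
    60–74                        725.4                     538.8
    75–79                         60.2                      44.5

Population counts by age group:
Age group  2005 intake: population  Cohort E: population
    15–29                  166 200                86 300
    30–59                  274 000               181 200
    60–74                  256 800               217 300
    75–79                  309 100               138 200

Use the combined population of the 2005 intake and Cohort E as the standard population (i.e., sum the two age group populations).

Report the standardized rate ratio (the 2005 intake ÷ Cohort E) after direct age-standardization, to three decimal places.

Combined standard total = 1 629 100; weights = 0.1550, 0.2794, 0.2910, 0.2746.
The 2005 intake: 0.1550×49.7 + 0.2794×642.1 + 0.2910×725.4 + 0.2746×60.2 = 414.7522 per 1 000.
Cohort E: 0.1550×24.1 + 0.2794×442.9 + 0.2910×538.8 + 0.2746×44.5 = 296.5093 per 1 000.
Ratio = 414.7522 ÷ 296.5093 = 1.39878.

1.399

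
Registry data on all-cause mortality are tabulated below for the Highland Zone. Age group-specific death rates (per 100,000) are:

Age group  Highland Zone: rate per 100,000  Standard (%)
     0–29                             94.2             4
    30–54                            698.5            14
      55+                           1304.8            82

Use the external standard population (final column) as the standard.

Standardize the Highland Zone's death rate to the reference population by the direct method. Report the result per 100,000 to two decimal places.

1171.49

Standard weights: 0.04, 0.14, 0.82.
Standardized rate: 0.0400×94.2 + 0.1400×698.5 + 0.8200×1304.8 = 1171.4940 per 100,000.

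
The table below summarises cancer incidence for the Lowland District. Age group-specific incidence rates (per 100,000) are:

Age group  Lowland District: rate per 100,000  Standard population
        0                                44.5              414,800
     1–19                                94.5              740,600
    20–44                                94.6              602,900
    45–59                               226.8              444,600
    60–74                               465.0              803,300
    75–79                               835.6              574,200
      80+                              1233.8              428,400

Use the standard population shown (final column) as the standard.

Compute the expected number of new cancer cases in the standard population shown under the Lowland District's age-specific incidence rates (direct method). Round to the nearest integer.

16282

Expected new cancer cases = Σ (standard pop × age-specific rate ÷ 100,000)
= 414,800×44.5/100,000 + 740,600×94.5/100,000 + 602,900×94.6/100,000 + 444,600×226.8/100,000 + 803,300×465.0/100,000 + 574,200×835.6/100,000 + 428,400×1233.8/100,000
= 184.59 + 699.87 + 570.34 + 1008.35 + 3735.34 + 4798.02 + 5285.60 = 16282.11.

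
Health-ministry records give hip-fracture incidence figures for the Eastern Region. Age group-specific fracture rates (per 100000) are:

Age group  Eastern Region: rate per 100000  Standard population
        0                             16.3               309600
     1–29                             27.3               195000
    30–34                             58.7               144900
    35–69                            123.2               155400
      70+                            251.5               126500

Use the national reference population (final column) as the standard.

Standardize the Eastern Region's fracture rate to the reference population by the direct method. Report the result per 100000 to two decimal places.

74.98

Standard total = 931400; weights = 0.3324, 0.2094, 0.1556, 0.1668, 0.1358.
Standardized rate: 0.3324×16.3 + 0.2094×27.3 + 0.1556×58.7 + 0.1668×123.2 + 0.1358×251.5 = 74.9792 per 100000.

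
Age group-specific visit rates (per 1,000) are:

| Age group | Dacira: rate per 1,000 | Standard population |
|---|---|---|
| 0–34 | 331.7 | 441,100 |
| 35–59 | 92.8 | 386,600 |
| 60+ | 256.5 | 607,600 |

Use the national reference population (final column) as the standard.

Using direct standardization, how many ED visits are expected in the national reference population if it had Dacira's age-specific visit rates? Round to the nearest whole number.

Expected ED visits = Σ (standard pop × age-specific rate ÷ 1,000)
= 441,100×331.7/1,000 + 386,600×92.8/1,000 + 607,600×256.5/1,000
= 146312.87 + 35876.48 + 155849.40 = 338038.75.

338039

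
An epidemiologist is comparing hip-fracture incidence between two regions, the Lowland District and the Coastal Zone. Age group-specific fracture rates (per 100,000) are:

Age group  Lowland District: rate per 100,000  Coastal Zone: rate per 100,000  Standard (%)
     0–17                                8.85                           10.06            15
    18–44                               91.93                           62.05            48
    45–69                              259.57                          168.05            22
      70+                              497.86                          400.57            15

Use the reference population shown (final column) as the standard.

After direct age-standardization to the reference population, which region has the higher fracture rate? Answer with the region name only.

Lowland District

Standard weights: 0.15, 0.48, 0.22, 0.15.
The Lowland District: 0.1500×8.85 + 0.4800×91.93 + 0.2200×259.57 + 0.1500×497.86 = 177.2383 per 100,000.
The Coastal Zone: 0.1500×10.06 + 0.4800×62.05 + 0.2200×168.05 + 0.1500×400.57 = 128.3495 per 100,000.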